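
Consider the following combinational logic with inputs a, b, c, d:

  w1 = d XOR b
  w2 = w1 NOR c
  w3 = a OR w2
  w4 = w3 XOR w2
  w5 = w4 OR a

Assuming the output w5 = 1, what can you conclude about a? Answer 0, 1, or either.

1

w5 = w4 OR a must be 1, so at least one of w4, a is 1.
Every assignment with w5 = 1 has a = 1; there are 8 such assignment(s).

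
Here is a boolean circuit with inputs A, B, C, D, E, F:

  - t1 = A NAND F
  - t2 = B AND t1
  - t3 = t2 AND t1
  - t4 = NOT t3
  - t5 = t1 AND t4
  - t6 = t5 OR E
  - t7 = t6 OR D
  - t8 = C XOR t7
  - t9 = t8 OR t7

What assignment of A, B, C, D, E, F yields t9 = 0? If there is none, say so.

A=1, B=0, C=0, D=0, E=0, F=1

t9 = t8 OR t7 must be 0, so both t8 = 0 and t7 = 0.
t8 = C XOR t7 must be 0, so C and t7 are equal.
Check with A=1, B=0, C=0, D=0, E=0, F=1:
t1 = A NAND F = 1 NAND 1 = 0
t2 = B AND t1 = 0 AND 0 = 0
t3 = t2 AND t1 = 0 AND 0 = 0
t4 = NOT t3 = NOT 0 = 1
t5 = t1 AND t4 = 0 AND 1 = 0
t6 = t5 OR E = 0 OR 0 = 0
t7 = t6 OR D = 0 OR 0 = 0
t8 = C XOR t7 = 0 XOR 0 = 0
t9 = t8 OR t7 = 0 OR 0 = 0
So t9 = 0 as required.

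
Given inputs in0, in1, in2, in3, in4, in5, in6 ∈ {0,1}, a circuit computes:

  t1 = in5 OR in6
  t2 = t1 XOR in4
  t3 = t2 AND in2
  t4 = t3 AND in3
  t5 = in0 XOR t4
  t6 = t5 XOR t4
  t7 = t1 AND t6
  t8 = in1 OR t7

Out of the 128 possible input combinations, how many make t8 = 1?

t8 = in1 OR t7 must be 1, so at least one of in1, t7 is 1.
Enumerating the 128 input combinations, 88 give t8 = 1 and 40 give t8 = 0.

88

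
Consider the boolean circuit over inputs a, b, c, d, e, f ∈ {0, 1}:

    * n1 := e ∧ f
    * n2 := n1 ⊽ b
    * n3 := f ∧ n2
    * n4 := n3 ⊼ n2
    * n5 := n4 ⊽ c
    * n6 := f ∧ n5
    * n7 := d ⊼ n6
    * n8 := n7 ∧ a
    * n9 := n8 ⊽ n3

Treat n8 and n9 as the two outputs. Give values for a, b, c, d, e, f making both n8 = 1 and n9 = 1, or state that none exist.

Across all 64 input combinations, none give both n8 = 1 and n9 = 1.

no solution exists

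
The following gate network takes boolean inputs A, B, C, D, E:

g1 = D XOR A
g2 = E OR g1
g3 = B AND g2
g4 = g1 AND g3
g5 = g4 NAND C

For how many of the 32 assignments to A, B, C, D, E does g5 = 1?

28

g5 = g4 NAND C must be 1, so at least one of g4, C is 0.
Enumerating the 32 input combinations, 28 give g5 = 1 and 4 give g5 = 0.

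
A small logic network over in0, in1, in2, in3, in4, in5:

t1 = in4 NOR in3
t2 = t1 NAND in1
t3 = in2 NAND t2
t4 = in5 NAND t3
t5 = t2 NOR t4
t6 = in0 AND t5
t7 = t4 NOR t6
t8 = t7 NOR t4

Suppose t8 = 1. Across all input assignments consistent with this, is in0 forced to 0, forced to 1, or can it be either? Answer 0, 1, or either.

1

t8 = t7 NOR t4 must be 1, so both t7 = 0 and t4 = 0.
Every assignment with t8 = 1 has in0 = 1; there are 2 such assignment(s).
  in0=1, in1=1, in2=0, in3=0, in4=0, in5=1
  in0=1, in1=1, in2=1, in3=0, in4=0, in5=1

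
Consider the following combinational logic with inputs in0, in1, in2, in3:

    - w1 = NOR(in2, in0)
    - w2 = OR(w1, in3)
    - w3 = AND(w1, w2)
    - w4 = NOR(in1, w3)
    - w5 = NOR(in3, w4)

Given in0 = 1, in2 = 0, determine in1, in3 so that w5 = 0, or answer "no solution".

w5 = NOR(in3, w4) must be 0, so at least one of in3, w4 is 1.
Check with in0 = 1, in2 = 0 and in1=0, in3=0:
w1 = NOR(in2, in0) = NOR(0, 1) = 0
w2 = OR(w1, in3) = OR(0, 0) = 0
w3 = AND(w1, w2) = AND(0, 0) = 0
w4 = NOR(in1, w3) = NOR(0, 0) = 1
w5 = NOR(in3, w4) = NOR(0, 1) = 0
So w5 = 0.

in1=0, in3=0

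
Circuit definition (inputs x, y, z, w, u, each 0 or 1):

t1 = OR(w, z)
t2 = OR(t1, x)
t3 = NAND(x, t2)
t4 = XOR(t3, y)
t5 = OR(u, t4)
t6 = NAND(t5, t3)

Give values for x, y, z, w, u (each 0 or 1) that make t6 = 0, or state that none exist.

t6 = NAND(t5, t3) must be 0, so both t5 = 1 and t3 = 1.
Check with x=0, y=1, z=1, w=0, u=1:
t1 = OR(w, z) = OR(0, 1) = 1
t2 = OR(t1, x) = OR(1, 0) = 1
t3 = NAND(x, t2) = NAND(0, 1) = 1
t4 = XOR(t3, y) = XOR(1, 1) = 0
t5 = OR(u, t4) = OR(1, 0) = 1
t6 = NAND(t5, t3) = NAND(1, 1) = 0
So t6 = 0 as required.

x=0, y=1, z=1, w=0, u=1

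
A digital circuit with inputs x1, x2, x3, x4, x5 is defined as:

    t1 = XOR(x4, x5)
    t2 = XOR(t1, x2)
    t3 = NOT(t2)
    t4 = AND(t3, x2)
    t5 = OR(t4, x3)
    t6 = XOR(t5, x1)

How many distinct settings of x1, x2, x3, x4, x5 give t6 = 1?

t6 = XOR(t5, x1) must be 1, so t5 and x1 differ.
Enumerating the 32 input combinations, 16 give t6 = 1 and 16 give t6 = 0.

16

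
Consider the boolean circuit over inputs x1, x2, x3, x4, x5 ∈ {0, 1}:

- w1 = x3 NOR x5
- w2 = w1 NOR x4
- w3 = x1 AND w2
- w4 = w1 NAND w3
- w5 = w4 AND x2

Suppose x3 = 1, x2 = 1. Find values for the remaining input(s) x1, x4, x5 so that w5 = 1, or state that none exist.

x1=0, x4=1, x5=0

w5 = w4 AND x2 must be 1, so both w4 = 1 and x2 = 1.
Check with x3 = 1, x2 = 1 and x1=0, x4=1, x5=0:
w1 = x3 NOR x5 = 1 NOR 0 = 0
w2 = w1 NOR x4 = 0 NOR 1 = 0
w3 = x1 AND w2 = 0 AND 0 = 0
w4 = w1 NAND w3 = 0 NAND 0 = 1
w5 = w4 AND x2 = 1 AND 1 = 1
So w5 = 1.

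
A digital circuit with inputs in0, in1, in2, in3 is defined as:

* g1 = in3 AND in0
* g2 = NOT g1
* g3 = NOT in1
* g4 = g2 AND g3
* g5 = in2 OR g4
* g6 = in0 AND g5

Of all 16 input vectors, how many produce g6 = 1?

g6 = in0 AND g5 must be 1, so both in0 = 1 and g5 = 1.
Enumerating the 16 input combinations, 5 give g6 = 1 and 11 give g6 = 0.

5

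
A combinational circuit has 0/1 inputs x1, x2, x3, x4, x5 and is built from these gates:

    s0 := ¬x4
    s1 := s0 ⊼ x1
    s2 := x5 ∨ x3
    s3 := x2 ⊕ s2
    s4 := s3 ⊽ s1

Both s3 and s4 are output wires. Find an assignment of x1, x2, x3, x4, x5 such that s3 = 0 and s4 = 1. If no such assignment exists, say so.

x1=1, x2=1, x3=1, x4=0, x5=0

Check with x1=1, x2=1, x3=1, x4=0, x5=0:
s0 = ¬x4 = ¬0 = 1
s1 = s0 ⊼ x1 = 1 ⊼ 1 = 0
s2 = x5 ∨ x3 = 0 ∨ 1 = 1
s3 = x2 ⊕ s2 = 1 ⊕ 1 = 0
s4 = s3 ⊽ s1 = 0 ⊽ 0 = 1
So s3 = 0 and s4 = 1.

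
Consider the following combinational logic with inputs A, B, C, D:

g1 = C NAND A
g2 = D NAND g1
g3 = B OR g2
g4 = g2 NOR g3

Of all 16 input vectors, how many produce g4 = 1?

g4 = g2 NOR g3 must be 1, so both g2 = 0 and g3 = 0.
g2 = D NAND g1 must be 0, so both D = 1 and g1 = 1.
Satisfying assignments:
  A=0, B=0, C=0, D=1
  A=0, B=0, C=1, D=1
  A=1, B=0, C=0, D=1

3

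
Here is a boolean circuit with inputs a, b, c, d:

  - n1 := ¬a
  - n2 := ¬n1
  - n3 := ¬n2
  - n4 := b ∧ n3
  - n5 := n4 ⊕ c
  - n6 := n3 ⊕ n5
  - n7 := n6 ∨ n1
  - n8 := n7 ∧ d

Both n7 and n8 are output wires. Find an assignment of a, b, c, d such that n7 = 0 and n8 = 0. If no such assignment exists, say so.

a=1, b=0, c=0, d=1

Check with a=1, b=0, c=0, d=1:
n1 = ¬a = ¬1 = 0
n2 = ¬n1 = ¬0 = 1
n3 = ¬n2 = ¬1 = 0
n4 = b ∧ n3 = 0 ∧ 0 = 0
n5 = n4 ⊕ c = 0 ⊕ 0 = 0
n6 = n3 ⊕ n5 = 0 ⊕ 0 = 0
n7 = n6 ∨ n1 = 0 ∨ 0 = 0
n8 = n7 ∧ d = 0 ∧ 1 = 0
So n7 = 0 and n8 = 0.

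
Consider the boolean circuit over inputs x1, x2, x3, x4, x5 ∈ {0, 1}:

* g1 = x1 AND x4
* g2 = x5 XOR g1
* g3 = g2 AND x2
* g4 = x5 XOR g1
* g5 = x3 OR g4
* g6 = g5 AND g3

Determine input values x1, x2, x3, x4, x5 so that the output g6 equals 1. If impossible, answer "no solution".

x1=0 x2=1 x3=1 x4=0 x5=1

Check with x1=0 x2=1 x3=1 x4=0 x5=1:
g1 = x1 AND x4 = 0 AND 0 = 0
g2 = x5 XOR g1 = 1 XOR 0 = 1
g3 = g2 AND x2 = 1 AND 1 = 1
g4 = x5 XOR g1 = 1 XOR 0 = 1
g5 = x3 OR g4 = 1 OR 1 = 1
g6 = g5 AND g3 = 1 AND 1 = 1
So g6 = 1 as required.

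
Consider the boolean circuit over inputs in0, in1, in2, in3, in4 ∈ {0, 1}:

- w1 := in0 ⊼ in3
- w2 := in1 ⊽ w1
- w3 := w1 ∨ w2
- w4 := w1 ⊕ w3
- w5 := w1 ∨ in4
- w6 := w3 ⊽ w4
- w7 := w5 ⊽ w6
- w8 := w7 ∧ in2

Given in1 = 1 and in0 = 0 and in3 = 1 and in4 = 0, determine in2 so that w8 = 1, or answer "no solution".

no solution exists

With in1 = 1 and in0 = 0 and in3 = 1 and in4 = 0 fixed, none of the 2 settings of in2 give w8 = 1.
For example, with in2=1:
w1 = in0 ⊼ in3 = 0 ⊼ 1 = 1
w2 = in1 ⊽ w1 = 1 ⊽ 1 = 0
w3 = w1 ∨ w2 = 1 ∨ 0 = 1
w4 = w1 ⊕ w3 = 1 ⊕ 1 = 0
w5 = w1 ∨ in4 = 1 ∨ 0 = 1
w6 = w3 ⊽ w4 = 1 ⊽ 0 = 0
w7 = w5 ⊽ w6 = 1 ⊽ 0 = 0
w8 = w7 ∧ in2 = 0 ∧ 1 = 0
giving w8 = 0 ≠ 1.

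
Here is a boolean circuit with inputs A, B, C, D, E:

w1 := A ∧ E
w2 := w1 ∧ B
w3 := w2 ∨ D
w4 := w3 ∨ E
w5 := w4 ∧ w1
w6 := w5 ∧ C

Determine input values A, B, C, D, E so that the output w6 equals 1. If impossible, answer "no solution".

Check with A=1 B=0 C=1 D=1 E=1:
w1 = A ∧ E = 1 ∧ 1 = 1
w2 = w1 ∧ B = 1 ∧ 0 = 0
w3 = w2 ∨ D = 0 ∨ 1 = 1
w4 = w3 ∨ E = 1 ∨ 1 = 1
w5 = w4 ∧ w1 = 1 ∧ 1 = 1
w6 = w5 ∧ C = 1 ∧ 1 = 1
So w6 = 1 as required.

A=1 B=0 C=1 D=1 E=1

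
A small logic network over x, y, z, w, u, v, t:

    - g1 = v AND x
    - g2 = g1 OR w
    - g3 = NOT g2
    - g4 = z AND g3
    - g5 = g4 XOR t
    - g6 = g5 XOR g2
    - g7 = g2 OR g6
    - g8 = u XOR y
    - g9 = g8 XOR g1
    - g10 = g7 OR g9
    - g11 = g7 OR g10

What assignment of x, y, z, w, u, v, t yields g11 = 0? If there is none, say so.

g11 = g7 OR g10 must be 0, so both g7 = 0 and g10 = 0.
g7 = g2 OR g6 must be 0, so both g2 = 0 and g6 = 0.
Check with x=1, y=0, z=0, w=0, u=0, v=0, t=0:
g1 = v AND x = 0 AND 1 = 0
g2 = g1 OR w = 0 OR 0 = 0
g3 = NOT g2 = NOT 0 = 1
g4 = z AND g3 = 0 AND 1 = 0
g5 = g4 XOR t = 0 XOR 0 = 0
g6 = g5 XOR g2 = 0 XOR 0 = 0
g7 = g2 OR g6 = 0 OR 0 = 0
g8 = u XOR y = 0 XOR 0 = 0
g9 = g8 XOR g1 = 0 XOR 0 = 0
g10 = g7 OR g9 = 0 OR 0 = 0
g11 = g7 OR g10 = 0 OR 0 = 0
So g11 = 0 as required.

x=1, y=0, z=0, w=0, u=0, v=0, t=0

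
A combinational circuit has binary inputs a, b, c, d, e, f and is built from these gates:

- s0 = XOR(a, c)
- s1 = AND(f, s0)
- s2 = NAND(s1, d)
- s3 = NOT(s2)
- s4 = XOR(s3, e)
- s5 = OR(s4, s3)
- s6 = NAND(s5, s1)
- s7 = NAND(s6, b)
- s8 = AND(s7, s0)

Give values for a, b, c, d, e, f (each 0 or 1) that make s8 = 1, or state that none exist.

s8 = AND(s7, s0) must be 1, so both s7 = 1 and s0 = 1.
s7 = NAND(s6, b) must be 1, so at least one of s6, b is 0.
s0 = XOR(a, c) must be 1, so a and c differ.
Check with a=0 b=0 c=1 d=0 e=1 f=1:
s0 = XOR(a, c) = XOR(0, 1) = 1
s1 = AND(f, s0) = AND(1, 1) = 1
s2 = NAND(s1, d) = NAND(1, 0) = 1
s3 = NOT(s2) = NOT 1 = 0
s4 = XOR(s3, e) = XOR(0, 1) = 1
s5 = OR(s4, s3) = OR(1, 0) = 1
s6 = NAND(s5, s1) = NAND(1, 1) = 0
s7 = NAND(s6, b) = NAND(0, 0) = 1
s8 = AND(s7, s0) = AND(1, 1) = 1
So s8 = 1 as required.

a=0 b=0 c=1 d=0 e=1 f=1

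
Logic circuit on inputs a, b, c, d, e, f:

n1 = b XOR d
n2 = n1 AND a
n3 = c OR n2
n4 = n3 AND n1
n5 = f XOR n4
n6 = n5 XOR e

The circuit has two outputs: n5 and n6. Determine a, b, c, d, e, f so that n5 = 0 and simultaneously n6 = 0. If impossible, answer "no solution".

Check with a=1 b=1 c=0 d=1 e=0 f=0:
n1 = b XOR d = 1 XOR 1 = 0
n2 = n1 AND a = 0 AND 1 = 0
n3 = c OR n2 = 0 OR 0 = 0
n4 = n3 AND n1 = 0 AND 0 = 0
n5 = f XOR n4 = 0 XOR 0 = 0
n6 = n5 XOR e = 0 XOR 0 = 0
So n5 = 0 and n6 = 0.

a=1 b=1 c=0 d=1 e=0 f=0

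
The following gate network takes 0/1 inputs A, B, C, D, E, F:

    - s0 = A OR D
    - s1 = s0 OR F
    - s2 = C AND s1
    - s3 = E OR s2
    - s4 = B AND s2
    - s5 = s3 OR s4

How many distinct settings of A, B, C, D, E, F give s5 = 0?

18

s5 = s3 OR s4 must be 0, so both s3 = 0 and s4 = 0.
s3 = E OR s2 must be 0, so both E = 0 and s2 = 0.
Enumerating the 64 input combinations, 18 give s5 = 0 and 46 give s5 = 1.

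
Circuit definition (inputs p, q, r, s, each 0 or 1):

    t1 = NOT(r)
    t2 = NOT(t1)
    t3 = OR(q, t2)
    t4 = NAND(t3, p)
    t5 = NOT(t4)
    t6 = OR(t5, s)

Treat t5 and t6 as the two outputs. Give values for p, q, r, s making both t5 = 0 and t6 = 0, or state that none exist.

p=0, q=0, r=0, s=0

Check with p=0, q=0, r=0, s=0:
t1 = NOT(r) = NOT 0 = 1
t2 = NOT(t1) = NOT 1 = 0
t3 = OR(q, t2) = OR(0, 0) = 0
t4 = NAND(t3, p) = NAND(0, 0) = 1
t5 = NOT(t4) = NOT 1 = 0
t6 = OR(t5, s) = OR(0, 0) = 0
So t5 = 0 and t6 = 0.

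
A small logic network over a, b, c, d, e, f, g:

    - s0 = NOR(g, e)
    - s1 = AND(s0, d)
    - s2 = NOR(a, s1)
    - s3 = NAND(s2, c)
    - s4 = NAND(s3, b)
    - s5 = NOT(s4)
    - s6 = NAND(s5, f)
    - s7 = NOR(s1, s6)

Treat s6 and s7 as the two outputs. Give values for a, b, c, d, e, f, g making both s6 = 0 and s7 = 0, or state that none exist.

a=1, b=1, c=1, d=1, e=0, f=1, g=0

Check with a=1, b=1, c=1, d=1, e=0, f=1, g=0:
s0 = NOR(g, e) = NOR(0, 0) = 1
s1 = AND(s0, d) = AND(1, 1) = 1
s2 = NOR(a, s1) = NOR(1, 1) = 0
s3 = NAND(s2, c) = NAND(0, 1) = 1
s4 = NAND(s3, b) = NAND(1, 1) = 0
s5 = NOT(s4) = NOT 0 = 1
s6 = NAND(s5, f) = NAND(1, 1) = 0
s7 = NOR(s1, s6) = NOR(1, 0) = 0
So s6 = 0 and s7 = 0.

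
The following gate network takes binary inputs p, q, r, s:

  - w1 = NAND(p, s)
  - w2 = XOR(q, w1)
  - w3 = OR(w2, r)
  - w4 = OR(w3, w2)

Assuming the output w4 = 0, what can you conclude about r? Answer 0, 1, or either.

0

w4 = OR(w3, w2) must be 0, so both w3 = 0 and w2 = 0.
w3 = OR(w2, r) must be 0, so both w2 = 0 and r = 0.
w2 = XOR(q, w1) must be 0, so q and w1 are equal.
Every assignment with w4 = 0 has r = 0; there are 4 such assignment(s).
  p=0, q=1, r=0, s=0
  p=0, q=1, r=0, s=1
  p=1, q=0, r=0, s=1
  p=1, q=1, r=0, s=0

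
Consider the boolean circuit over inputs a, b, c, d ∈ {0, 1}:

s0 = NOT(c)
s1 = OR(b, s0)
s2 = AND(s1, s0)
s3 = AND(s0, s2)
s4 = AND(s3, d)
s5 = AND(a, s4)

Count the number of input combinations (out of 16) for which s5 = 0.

14

s5 = AND(a, s4) must be 0, so at least one of a, s4 is 0.
Enumerating the 16 input combinations, 14 give s5 = 0 and 2 give s5 = 1.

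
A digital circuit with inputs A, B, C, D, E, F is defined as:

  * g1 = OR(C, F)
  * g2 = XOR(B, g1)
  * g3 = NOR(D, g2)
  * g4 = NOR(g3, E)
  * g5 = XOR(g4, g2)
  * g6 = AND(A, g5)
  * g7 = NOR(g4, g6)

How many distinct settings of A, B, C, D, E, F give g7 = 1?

g7 = NOR(g4, g6) must be 1, so both g4 = 0 and g6 = 0.
g4 = NOR(g3, E) must be 0, so at least one of g3, E is 1.
Enumerating the 64 input combinations, 32 give g7 = 1 and 32 give g7 = 0.

32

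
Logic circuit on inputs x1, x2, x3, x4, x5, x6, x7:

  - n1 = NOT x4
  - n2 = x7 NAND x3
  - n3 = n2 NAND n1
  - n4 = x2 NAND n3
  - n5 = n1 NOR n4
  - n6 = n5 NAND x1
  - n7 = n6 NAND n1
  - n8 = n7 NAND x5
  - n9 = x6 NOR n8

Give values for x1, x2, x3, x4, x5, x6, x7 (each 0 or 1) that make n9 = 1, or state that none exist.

n9 = x6 NOR n8 must be 1, so both x6 = 0 and n8 = 0.
n8 = n7 NAND x5 must be 0, so both n7 = 1 and x5 = 1.
n7 = n6 NAND n1 must be 1, so at least one of n6, n1 is 0.
Check with x1=1 x2=0 x3=0 x4=1 x5=1 x6=0 x7=1:
n1 = NOT x4 = NOT 1 = 0
n2 = x7 NAND x3 = 1 NAND 0 = 1
n3 = n2 NAND n1 = 1 NAND 0 = 1
n4 = x2 NAND n3 = 0 NAND 1 = 1
n5 = n1 NOR n4 = 0 NOR 1 = 0
n6 = n5 NAND x1 = 0 NAND 1 = 1
n7 = n6 NAND n1 = 1 NAND 0 = 1
n8 = n7 NAND x5 = 1 NAND 1 = 0
n9 = x6 NOR n8 = 0 NOR 0 = 1
So n9 = 1 as required.

x1=1 x2=0 x3=0 x4=1 x5=1 x6=0 x7=1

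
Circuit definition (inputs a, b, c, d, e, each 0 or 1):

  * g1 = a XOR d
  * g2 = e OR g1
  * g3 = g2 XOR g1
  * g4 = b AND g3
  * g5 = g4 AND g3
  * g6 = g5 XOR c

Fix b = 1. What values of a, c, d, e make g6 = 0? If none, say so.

g6 = g5 XOR c must be 0, so g5 and c are equal.
Check with b = 1 and a=0, c=0, d=1, e=1:
g1 = a XOR d = 0 XOR 1 = 1
g2 = e OR g1 = 1 OR 1 = 1
g3 = g2 XOR g1 = 1 XOR 1 = 0
g4 = b AND g3 = 1 AND 0 = 0
g5 = g4 AND g3 = 0 AND 0 = 0
g6 = g5 XOR c = 0 XOR 0 = 0
So g6 = 0.

a=0, c=0, d=1, e=1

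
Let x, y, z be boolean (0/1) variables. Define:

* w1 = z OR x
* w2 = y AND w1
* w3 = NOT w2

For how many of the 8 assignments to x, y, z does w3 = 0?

3

w3 = NOT w2 must be 0, so w2 = 1.
Satisfying assignments:
  x=0, y=1, z=1
  x=1, y=1, z=0
  x=1, y=1, z=1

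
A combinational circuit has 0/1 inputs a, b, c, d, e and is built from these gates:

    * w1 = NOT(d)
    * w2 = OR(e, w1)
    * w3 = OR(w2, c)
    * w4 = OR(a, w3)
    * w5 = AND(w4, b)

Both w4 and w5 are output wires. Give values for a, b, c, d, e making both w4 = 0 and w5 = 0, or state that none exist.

Check with a=0 b=1 c=0 d=1 e=0:
w1 = NOT(d) = NOT 1 = 0
w2 = OR(e, w1) = OR(0, 0) = 0
w3 = OR(w2, c) = OR(0, 0) = 0
w4 = OR(a, w3) = OR(0, 0) = 0
w5 = AND(w4, b) = AND(0, 1) = 0
So w4 = 0 and w5 = 0.

a=0 b=1 c=0 d=1 e=0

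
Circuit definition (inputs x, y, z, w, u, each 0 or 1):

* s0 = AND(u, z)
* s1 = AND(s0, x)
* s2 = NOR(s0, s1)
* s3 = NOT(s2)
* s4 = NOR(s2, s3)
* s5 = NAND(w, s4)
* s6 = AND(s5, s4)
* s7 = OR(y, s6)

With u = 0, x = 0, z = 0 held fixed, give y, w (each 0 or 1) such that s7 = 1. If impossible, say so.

y=1, w=0

s7 = OR(y, s6) must be 1, so at least one of y, s6 is 1.
Check with u = 0, x = 0, z = 0 and y=1, w=0:
s0 = AND(u, z) = AND(0, 0) = 0
s1 = AND(s0, x) = AND(0, 0) = 0
s2 = NOR(s0, s1) = NOR(0, 0) = 1
s3 = NOT(s2) = NOT 1 = 0
s4 = NOR(s2, s3) = NOR(1, 0) = 0
s5 = NAND(w, s4) = NAND(0, 0) = 1
s6 = AND(s5, s4) = AND(1, 0) = 0
s7 = OR(y, s6) = OR(1, 0) = 1
So s7 = 1.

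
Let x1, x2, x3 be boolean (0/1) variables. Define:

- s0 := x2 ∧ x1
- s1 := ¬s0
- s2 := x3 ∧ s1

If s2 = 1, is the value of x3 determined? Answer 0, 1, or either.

1

s2 = x3 ∧ s1 must be 1, so both x3 = 1 and s1 = 1.
s1 = ¬s0 must be 1, so s0 = 0.
s0 = x2 ∧ x1 must be 0, so at least one of x2, x1 is 0.
Every assignment with s2 = 1 has x3 = 1; there are 3 such assignment(s).
  x1=0, x2=0, x3=1
  x1=0, x2=1, x3=1
  x1=1, x2=0, x3=1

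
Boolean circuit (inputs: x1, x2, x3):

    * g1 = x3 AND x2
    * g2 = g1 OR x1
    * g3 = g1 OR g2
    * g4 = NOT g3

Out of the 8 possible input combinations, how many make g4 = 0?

g4 = NOT g3 must be 0, so g3 = 1.
g3 = g1 OR g2 must be 1, so at least one of g1, g2 is 1.
Satisfying assignments:
  x1=0, x2=1, x3=1
  x1=1, x2=0, x3=0
  x1=1, x2=0, x3=1
  x1=1, x2=1, x3=0
  x1=1, x2=1, x3=1

5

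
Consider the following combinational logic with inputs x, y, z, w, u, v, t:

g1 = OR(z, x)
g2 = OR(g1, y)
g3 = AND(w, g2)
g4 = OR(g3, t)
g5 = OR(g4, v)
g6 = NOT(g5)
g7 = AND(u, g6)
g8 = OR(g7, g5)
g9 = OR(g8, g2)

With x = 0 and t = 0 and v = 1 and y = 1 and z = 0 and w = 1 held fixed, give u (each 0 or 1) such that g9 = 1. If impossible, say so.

u=0

Check with x = 0 and t = 0 and v = 1 and y = 1 and z = 0 and w = 1 and u=0:
g1 = OR(z, x) = OR(0, 0) = 0
g2 = OR(g1, y) = OR(0, 1) = 1
g3 = AND(w, g2) = AND(1, 1) = 1
g4 = OR(g3, t) = OR(1, 0) = 1
g5 = OR(g4, v) = OR(1, 1) = 1
g6 = NOT(g5) = NOT 1 = 0
g7 = AND(u, g6) = AND(0, 0) = 0
g8 = OR(g7, g5) = OR(0, 1) = 1
g9 = OR(g8, g2) = OR(1, 1) = 1
So g9 = 1.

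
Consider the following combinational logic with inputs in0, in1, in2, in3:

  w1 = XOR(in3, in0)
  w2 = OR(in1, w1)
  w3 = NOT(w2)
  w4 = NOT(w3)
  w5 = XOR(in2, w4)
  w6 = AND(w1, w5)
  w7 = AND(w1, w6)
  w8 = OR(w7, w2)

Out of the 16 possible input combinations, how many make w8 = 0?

w8 = OR(w7, w2) must be 0, so both w7 = 0 and w2 = 0.
w7 = AND(w1, w6) must be 0, so at least one of w1, w6 is 0.
w2 = OR(in1, w1) must be 0, so both in1 = 0 and w1 = 0.
Satisfying assignments:
  in0=0, in1=0, in2=0, in3=0
  in0=0, in1=0, in2=1, in3=0
  in0=1, in1=0, in2=0, in3=1
  in0=1, in1=0, in2=1, in3=1

4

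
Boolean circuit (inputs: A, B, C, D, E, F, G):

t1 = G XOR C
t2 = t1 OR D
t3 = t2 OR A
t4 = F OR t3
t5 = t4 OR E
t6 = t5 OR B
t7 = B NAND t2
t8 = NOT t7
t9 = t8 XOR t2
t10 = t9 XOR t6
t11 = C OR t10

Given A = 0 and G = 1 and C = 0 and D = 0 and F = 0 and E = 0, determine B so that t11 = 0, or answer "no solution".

B=0

Check with A = 0 and G = 1 and C = 0 and D = 0 and F = 0 and E = 0 and B=0:
t1 = G XOR C = 1 XOR 0 = 1
t2 = t1 OR D = 1 OR 0 = 1
t3 = t2 OR A = 1 OR 0 = 1
t4 = F OR t3 = 0 OR 1 = 1
t5 = t4 OR E = 1 OR 0 = 1
t6 = t5 OR B = 1 OR 0 = 1
t7 = B NAND t2 = 0 NAND 1 = 1
t8 = NOT t7 = NOT 1 = 0
t9 = t8 XOR t2 = 0 XOR 1 = 1
t10 = t9 XOR t6 = 1 XOR 1 = 0
t11 = C OR t10 = 0 OR 0 = 0
So t11 = 0.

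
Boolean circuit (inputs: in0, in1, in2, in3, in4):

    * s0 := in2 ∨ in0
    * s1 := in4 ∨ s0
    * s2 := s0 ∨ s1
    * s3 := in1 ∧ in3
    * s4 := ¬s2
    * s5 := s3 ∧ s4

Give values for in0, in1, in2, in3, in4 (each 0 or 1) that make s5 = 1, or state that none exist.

in0=0, in1=1, in2=0, in3=1, in4=0

s5 = s3 ∧ s4 must be 1, so both s3 = 1 and s4 = 1.
s3 = in1 ∧ in3 must be 1, so both in1 = 1 and in3 = 1.
Check with in0=0, in1=1, in2=0, in3=1, in4=0:
s0 = in2 ∨ in0 = 0 ∨ 0 = 0
s1 = in4 ∨ s0 = 0 ∨ 0 = 0
s2 = s0 ∨ s1 = 0 ∨ 0 = 0
s3 = in1 ∧ in3 = 1 ∧ 1 = 1
s4 = ¬s2 = ¬0 = 1
s5 = s3 ∧ s4 = 1 ∧ 1 = 1
So s5 = 1 as required.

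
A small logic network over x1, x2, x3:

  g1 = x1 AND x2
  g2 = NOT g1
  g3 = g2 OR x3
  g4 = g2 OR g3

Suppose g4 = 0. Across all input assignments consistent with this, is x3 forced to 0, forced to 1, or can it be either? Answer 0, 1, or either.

g4 = g2 OR g3 must be 0, so both g2 = 0 and g3 = 0.
Every assignment with g4 = 0 has x3 = 0; there are 1 such assignment(s).
  x1=1, x2=1, x3=0

0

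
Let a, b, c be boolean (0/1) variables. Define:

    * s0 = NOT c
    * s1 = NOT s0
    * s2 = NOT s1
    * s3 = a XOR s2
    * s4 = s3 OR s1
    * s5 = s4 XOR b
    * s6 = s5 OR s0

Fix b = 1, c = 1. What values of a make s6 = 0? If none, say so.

s6 = s5 OR s0 must be 0, so both s5 = 0 and s0 = 0.
Check with b = 1, c = 1 and a=0:
s0 = NOT c = NOT 1 = 0
s1 = NOT s0 = NOT 0 = 1
s2 = NOT s1 = NOT 1 = 0
s3 = a XOR s2 = 0 XOR 0 = 0
s4 = s3 OR s1 = 0 OR 1 = 1
s5 = s4 XOR b = 1 XOR 1 = 0
s6 = s5 OR s0 = 0 OR 0 = 0
So s6 = 0.

a=0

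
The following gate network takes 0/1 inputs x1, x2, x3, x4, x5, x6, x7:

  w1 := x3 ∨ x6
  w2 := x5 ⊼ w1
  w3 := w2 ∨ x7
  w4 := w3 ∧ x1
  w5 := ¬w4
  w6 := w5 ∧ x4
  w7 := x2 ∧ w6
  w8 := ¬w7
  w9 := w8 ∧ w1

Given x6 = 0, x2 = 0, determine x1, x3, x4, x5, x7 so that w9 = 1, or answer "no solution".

Check with x6 = 0, x2 = 0 and x1=1, x3=1, x4=1, x5=1, x7=0:
w1 = x3 ∨ x6 = 1 ∨ 0 = 1
w2 = x5 ⊼ w1 = 1 ⊼ 1 = 0
w3 = w2 ∨ x7 = 0 ∨ 0 = 0
w4 = w3 ∧ x1 = 0 ∧ 1 = 0
w5 = ¬w4 = ¬0 = 1
w6 = w5 ∧ x4 = 1 ∧ 1 = 1
w7 = x2 ∧ w6 = 0 ∧ 1 = 0
w8 = ¬w7 = ¬0 = 1
w9 = w8 ∧ w1 = 1 ∧ 1 = 1
So w9 = 1.

x1=1 x3=1 x4=1 x5=1 x7=0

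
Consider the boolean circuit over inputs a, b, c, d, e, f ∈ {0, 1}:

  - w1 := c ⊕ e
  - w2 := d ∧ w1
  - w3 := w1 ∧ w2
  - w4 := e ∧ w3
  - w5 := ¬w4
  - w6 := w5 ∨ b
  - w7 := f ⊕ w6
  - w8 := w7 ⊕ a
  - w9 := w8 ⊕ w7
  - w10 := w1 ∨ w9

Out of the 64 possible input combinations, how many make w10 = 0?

16

w10 = w1 ∨ w9 must be 0, so both w1 = 0 and w9 = 0.
Enumerating the 64 input combinations, 16 give w10 = 0 and 48 give w10 = 1.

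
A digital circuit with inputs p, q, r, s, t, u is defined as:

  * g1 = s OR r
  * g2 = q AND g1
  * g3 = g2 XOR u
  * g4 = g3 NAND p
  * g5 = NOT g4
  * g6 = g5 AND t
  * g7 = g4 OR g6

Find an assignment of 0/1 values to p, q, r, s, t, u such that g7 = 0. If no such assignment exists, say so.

g7 = g4 OR g6 must be 0, so both g4 = 0 and g6 = 0.
g4 = g3 NAND p must be 0, so both g3 = 1 and p = 1.
g6 = g5 AND t must be 0, so at least one of g5, t is 0.
Check with p=1, q=0, r=0, s=1, t=0, u=1:
g1 = s OR r = 1 OR 0 = 1
g2 = q AND g1 = 0 AND 1 = 0
g3 = g2 XOR u = 0 XOR 1 = 1
g4 = g3 NAND p = 1 NAND 1 = 0
g5 = NOT g4 = NOT 0 = 1
g6 = g5 AND t = 1 AND 0 = 0
g7 = g4 OR g6 = 0 OR 0 = 0
So g7 = 0 as required.

p=1, q=0, r=0, s=1, t=0, u=1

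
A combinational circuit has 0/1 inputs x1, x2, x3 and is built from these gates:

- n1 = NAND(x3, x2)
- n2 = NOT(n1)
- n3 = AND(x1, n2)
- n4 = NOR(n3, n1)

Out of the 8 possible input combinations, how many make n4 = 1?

n4 = NOR(n3, n1) must be 1, so both n3 = 0 and n1 = 0.
Enumerating the 8 input combinations, 1 give n4 = 1 and 7 give n4 = 0.

1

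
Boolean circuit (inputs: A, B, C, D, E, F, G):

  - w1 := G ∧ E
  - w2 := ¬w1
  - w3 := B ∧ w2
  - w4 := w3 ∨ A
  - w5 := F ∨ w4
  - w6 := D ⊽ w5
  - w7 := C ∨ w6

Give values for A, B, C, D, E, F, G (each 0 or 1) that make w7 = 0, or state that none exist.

A=1, B=1, C=0, D=0, E=0, F=1, G=1

w7 = C ∨ w6 must be 0, so both C = 0 and w6 = 0.
Check with A=1, B=1, C=0, D=0, E=0, F=1, G=1:
w1 = G ∧ E = 1 ∧ 0 = 0
w2 = ¬w1 = ¬0 = 1
w3 = B ∧ w2 = 1 ∧ 1 = 1
w4 = w3 ∨ A = 1 ∨ 1 = 1
w5 = F ∨ w4 = 1 ∨ 1 = 1
w6 = D ⊽ w5 = 0 ⊽ 1 = 0
w7 = C ∨ w6 = 0 ∨ 0 = 0
So w7 = 0 as required.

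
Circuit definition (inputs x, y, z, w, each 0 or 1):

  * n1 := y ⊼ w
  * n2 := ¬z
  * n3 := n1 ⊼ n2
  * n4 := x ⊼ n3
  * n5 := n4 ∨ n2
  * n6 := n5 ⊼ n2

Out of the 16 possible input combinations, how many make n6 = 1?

n6 = n5 ⊼ n2 must be 1, so at least one of n5, n2 is 0.
Enumerating the 16 input combinations, 8 give n6 = 1 and 8 give n6 = 0.

8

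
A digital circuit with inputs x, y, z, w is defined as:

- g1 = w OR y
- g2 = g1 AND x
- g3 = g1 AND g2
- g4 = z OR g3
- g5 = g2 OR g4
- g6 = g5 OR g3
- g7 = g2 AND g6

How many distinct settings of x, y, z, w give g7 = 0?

g7 = g2 AND g6 must be 0, so at least one of g2, g6 is 0.
Enumerating the 16 input combinations, 10 give g7 = 0 and 6 give g7 = 1.

10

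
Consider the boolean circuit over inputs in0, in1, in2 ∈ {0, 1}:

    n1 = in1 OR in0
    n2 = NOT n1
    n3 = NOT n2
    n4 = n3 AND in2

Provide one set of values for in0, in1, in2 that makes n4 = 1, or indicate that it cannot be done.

n4 = n3 AND in2 must be 1, so both n3 = 1 and in2 = 1.
n3 = NOT n2 must be 1, so n2 = 0.
n2 = NOT n1 must be 0, so n1 = 1.
Check with in0=1 in1=1 in2=1:
n1 = in1 OR in0 = 1 OR 1 = 1
n2 = NOT n1 = NOT 1 = 0
n3 = NOT n2 = NOT 0 = 1
n4 = n3 AND in2 = 1 AND 1 = 1
So n4 = 1 as required.

in0=1 in1=1 in2=1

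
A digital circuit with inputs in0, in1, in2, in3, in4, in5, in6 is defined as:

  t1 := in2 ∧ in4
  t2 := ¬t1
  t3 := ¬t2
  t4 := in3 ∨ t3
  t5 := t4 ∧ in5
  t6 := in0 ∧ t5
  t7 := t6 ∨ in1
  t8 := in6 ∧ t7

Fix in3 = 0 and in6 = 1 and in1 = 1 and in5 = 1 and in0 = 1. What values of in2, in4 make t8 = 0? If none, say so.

no solution exists

With in3 = 0 and in6 = 1 and in1 = 1 and in5 = 1 and in0 = 1 fixed, none of the 4 settings of in2, in4 give t8 = 0.
For example, with in2=0, in4=1:
t1 = in2 ∧ in4 = 0 ∧ 1 = 0
t2 = ¬t1 = ¬0 = 1
t3 = ¬t2 = ¬1 = 0
t4 = in3 ∨ t3 = 0 ∨ 0 = 0
t5 = t4 ∧ in5 = 0 ∧ 1 = 0
t6 = in0 ∧ t5 = 1 ∧ 0 = 0
t7 = t6 ∨ in1 = 0 ∨ 1 = 1
t8 = in6 ∧ t7 = 1 ∧ 1 = 1
giving t8 = 1 ≠ 0.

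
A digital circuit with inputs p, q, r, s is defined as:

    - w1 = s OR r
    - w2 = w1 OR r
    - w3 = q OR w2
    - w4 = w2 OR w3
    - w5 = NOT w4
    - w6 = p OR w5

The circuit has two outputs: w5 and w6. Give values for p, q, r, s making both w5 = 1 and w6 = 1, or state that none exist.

Check with p=1, q=0, r=0, s=0:
w1 = s OR r = 0 OR 0 = 0
w2 = w1 OR r = 0 OR 0 = 0
w3 = q OR w2 = 0 OR 0 = 0
w4 = w2 OR w3 = 0 OR 0 = 0
w5 = NOT w4 = NOT 0 = 1
w6 = p OR w5 = 1 OR 1 = 1
So w5 = 1 and w6 = 1.

p=1, q=0, r=0, s=0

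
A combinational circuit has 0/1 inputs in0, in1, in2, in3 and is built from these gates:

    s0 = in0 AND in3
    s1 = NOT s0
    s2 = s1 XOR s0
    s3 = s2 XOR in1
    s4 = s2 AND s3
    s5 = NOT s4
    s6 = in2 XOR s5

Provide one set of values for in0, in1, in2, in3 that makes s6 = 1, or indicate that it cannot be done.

in0=0, in1=0, in2=1, in3=0

s6 = in2 XOR s5 must be 1, so in2 and s5 differ.
Check with in0=0, in1=0, in2=1, in3=0:
s0 = in0 AND in3 = 0 AND 0 = 0
s1 = NOT s0 = NOT 0 = 1
s2 = s1 XOR s0 = 1 XOR 0 = 1
s3 = s2 XOR in1 = 1 XOR 0 = 1
s4 = s2 AND s3 = 1 AND 1 = 1
s5 = NOT s4 = NOT 1 = 0
s6 = in2 XOR s5 = 1 XOR 0 = 1
So s6 = 1 as required.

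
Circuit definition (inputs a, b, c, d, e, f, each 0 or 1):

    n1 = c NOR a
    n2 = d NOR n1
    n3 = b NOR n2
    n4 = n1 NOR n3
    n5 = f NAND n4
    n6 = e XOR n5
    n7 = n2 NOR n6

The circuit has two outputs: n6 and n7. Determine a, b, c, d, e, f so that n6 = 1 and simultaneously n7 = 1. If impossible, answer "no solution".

no solution exists

Across all 64 input combinations, none give both n6 = 1 and n7 = 1.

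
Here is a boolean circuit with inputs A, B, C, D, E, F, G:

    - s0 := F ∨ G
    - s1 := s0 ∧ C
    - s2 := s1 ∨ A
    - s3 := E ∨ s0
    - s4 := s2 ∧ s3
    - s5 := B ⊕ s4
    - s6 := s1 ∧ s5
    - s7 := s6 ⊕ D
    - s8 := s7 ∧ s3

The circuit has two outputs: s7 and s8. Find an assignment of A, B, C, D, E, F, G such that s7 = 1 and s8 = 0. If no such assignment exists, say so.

Check with A=0, B=0, C=0, D=1, E=0, F=0, G=0:
s0 = F ∨ G = 0 ∨ 0 = 0
s1 = s0 ∧ C = 0 ∧ 0 = 0
s2 = s1 ∨ A = 0 ∨ 0 = 0
s3 = E ∨ s0 = 0 ∨ 0 = 0
s4 = s2 ∧ s3 = 0 ∧ 0 = 0
s5 = B ⊕ s4 = 0 ⊕ 0 = 0
s6 = s1 ∧ s5 = 0 ∧ 0 = 0
s7 = s6 ⊕ D = 0 ⊕ 1 = 1
s8 = s7 ∧ s3 = 1 ∧ 0 = 0
So s7 = 1 and s8 = 0.

A=0, B=0, C=0, D=1, E=0, F=0, G=0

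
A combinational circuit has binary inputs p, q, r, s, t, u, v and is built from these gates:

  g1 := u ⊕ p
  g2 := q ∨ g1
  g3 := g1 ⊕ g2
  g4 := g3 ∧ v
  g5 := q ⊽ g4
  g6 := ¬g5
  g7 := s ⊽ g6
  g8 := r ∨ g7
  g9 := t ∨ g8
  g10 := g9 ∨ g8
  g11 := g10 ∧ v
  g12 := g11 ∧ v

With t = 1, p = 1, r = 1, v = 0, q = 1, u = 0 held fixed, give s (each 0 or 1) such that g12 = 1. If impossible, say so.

With t = 1, p = 1, r = 1, v = 0, q = 1, u = 0 fixed, none of the 2 settings of s give g12 = 1.
For example, with s=1:
g1 = u ⊕ p = 0 ⊕ 1 = 1
g2 = q ∨ g1 = 1 ∨ 1 = 1
g3 = g1 ⊕ g2 = 1 ⊕ 1 = 0
g4 = g3 ∧ v = 0 ∧ 0 = 0
g5 = q ⊽ g4 = 1 ⊽ 0 = 0
g6 = ¬g5 = ¬0 = 1
g7 = s ⊽ g6 = 1 ⊽ 1 = 0
g8 = r ∨ g7 = 1 ∨ 0 = 1
g9 = t ∨ g8 = 1 ∨ 1 = 1
g10 = g9 ∨ g8 = 1 ∨ 1 = 1
g11 = g10 ∧ v = 1 ∧ 0 = 0
g12 = g11 ∧ v = 0 ∧ 0 = 0
giving g12 = 0 ≠ 1.

no solution exists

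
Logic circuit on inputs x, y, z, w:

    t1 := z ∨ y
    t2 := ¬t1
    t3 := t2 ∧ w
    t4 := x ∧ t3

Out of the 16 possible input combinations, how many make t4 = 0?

t4 = x ∧ t3 must be 0, so at least one of x, t3 is 0.
Enumerating the 16 input combinations, 15 give t4 = 0 and 1 give t4 = 1.

15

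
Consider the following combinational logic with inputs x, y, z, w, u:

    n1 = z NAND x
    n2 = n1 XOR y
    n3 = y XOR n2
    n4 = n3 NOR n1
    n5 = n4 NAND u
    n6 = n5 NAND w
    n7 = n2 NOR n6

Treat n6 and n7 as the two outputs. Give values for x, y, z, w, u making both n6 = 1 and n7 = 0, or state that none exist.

x=1, y=1, z=1, w=0, u=0

Check with x=1, y=1, z=1, w=0, u=0:
n1 = z NAND x = 1 NAND 1 = 0
n2 = n1 XOR y = 0 XOR 1 = 1
n3 = y XOR n2 = 1 XOR 1 = 0
n4 = n3 NOR n1 = 0 NOR 0 = 1
n5 = n4 NAND u = 1 NAND 0 = 1
n6 = n5 NAND w = 1 NAND 0 = 1
n7 = n2 NOR n6 = 1 NOR 1 = 0
So n6 = 1 and n7 = 0.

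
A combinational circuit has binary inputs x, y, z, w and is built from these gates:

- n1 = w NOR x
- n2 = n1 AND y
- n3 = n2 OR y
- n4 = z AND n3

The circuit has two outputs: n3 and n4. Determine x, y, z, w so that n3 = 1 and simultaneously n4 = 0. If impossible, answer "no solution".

x=1, y=1, z=0, w=1

Check with x=1, y=1, z=0, w=1:
n1 = w NOR x = 1 NOR 1 = 0
n2 = n1 AND y = 0 AND 1 = 0
n3 = n2 OR y = 0 OR 1 = 1
n4 = z AND n3 = 0 AND 1 = 0
So n3 = 1 and n4 = 0.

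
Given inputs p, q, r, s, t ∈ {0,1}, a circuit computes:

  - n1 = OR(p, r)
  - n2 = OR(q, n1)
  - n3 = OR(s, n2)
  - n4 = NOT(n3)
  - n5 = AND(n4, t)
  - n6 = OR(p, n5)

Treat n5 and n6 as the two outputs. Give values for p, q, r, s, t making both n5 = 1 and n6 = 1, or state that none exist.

Check with p=0, q=0, r=0, s=0, t=1:
n1 = OR(p, r) = OR(0, 0) = 0
n2 = OR(q, n1) = OR(0, 0) = 0
n3 = OR(s, n2) = OR(0, 0) = 0
n4 = NOT(n3) = NOT 0 = 1
n5 = AND(n4, t) = AND(1, 1) = 1
n6 = OR(p, n5) = OR(0, 1) = 1
So n5 = 1 and n6 = 1.

p=0, q=0, r=0, s=0, t=1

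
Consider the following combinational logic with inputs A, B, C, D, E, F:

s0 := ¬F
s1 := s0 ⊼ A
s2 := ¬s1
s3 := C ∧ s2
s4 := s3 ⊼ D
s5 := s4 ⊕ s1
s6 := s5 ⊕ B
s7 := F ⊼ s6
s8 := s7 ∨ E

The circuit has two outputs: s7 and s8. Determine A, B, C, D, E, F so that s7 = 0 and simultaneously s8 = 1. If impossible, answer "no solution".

Check with A=1 B=1 C=1 D=0 E=1 F=1:
s0 = ¬F = ¬1 = 0
s1 = s0 ⊼ A = 0 ⊼ 1 = 1
s2 = ¬s1 = ¬1 = 0
s3 = C ∧ s2 = 1 ∧ 0 = 0
s4 = s3 ⊼ D = 0 ⊼ 0 = 1
s5 = s4 ⊕ s1 = 1 ⊕ 1 = 0
s6 = s5 ⊕ B = 0 ⊕ 1 = 1
s7 = F ⊼ s6 = 1 ⊼ 1 = 0
s8 = s7 ∨ E = 0 ∨ 1 = 1
So s7 = 0 and s8 = 1.

A=1 B=1 C=1 D=0 E=1 F=1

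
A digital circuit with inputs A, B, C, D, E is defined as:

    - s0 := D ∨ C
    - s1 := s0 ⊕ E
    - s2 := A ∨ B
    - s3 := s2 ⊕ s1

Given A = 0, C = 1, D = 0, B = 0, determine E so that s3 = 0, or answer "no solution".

E=1

Check with A = 0, C = 1, D = 0, B = 0 and E=1:
s0 = D ∨ C = 0 ∨ 1 = 1
s1 = s0 ⊕ E = 1 ⊕ 1 = 0
s2 = A ∨ B = 0 ∨ 0 = 0
s3 = s2 ⊕ s1 = 0 ⊕ 0 = 0
So s3 = 0.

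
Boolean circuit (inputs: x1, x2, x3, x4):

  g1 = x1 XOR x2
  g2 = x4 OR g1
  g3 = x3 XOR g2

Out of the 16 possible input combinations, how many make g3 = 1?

g3 = x3 XOR g2 must be 1, so x3 and g2 differ.
Enumerating the 16 input combinations, 8 give g3 = 1 and 8 give g3 = 0.

8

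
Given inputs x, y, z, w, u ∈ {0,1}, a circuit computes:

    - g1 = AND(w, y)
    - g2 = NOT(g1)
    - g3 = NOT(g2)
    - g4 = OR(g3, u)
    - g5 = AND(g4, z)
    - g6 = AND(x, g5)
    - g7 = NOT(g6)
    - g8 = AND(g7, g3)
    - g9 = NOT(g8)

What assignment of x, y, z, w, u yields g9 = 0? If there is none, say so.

g9 = NOT(g8) must be 0, so g8 = 1.
Check with x=0, y=1, z=1, w=1, u=0:
g1 = AND(w, y) = AND(1, 1) = 1
g2 = NOT(g1) = NOT 1 = 0
g3 = NOT(g2) = NOT 0 = 1
g4 = OR(g3, u) = OR(1, 0) = 1
g5 = AND(g4, z) = AND(1, 1) = 1
g6 = AND(x, g5) = AND(0, 1) = 0
g7 = NOT(g6) = NOT 0 = 1
g8 = AND(g7, g3) = AND(1, 1) = 1
g9 = NOT(g8) = NOT 1 = 0
So g9 = 0 as required.

x=0, y=1, z=1, w=1, u=0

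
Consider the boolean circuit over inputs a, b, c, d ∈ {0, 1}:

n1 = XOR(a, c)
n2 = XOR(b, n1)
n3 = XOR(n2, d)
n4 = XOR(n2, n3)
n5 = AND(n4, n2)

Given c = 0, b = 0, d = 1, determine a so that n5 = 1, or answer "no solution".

a=1

n5 = AND(n4, n2) must be 1, so both n4 = 1 and n2 = 1.
n4 = XOR(n2, n3) must be 1, so n2 and n3 differ.
Check with c = 0, b = 0, d = 1 and a=1:
n1 = XOR(a, c) = XOR(1, 0) = 1
n2 = XOR(b, n1) = XOR(0, 1) = 1
n3 = XOR(n2, d) = XOR(1, 1) = 0
n4 = XOR(n2, n3) = XOR(1, 0) = 1
n5 = AND(n4, n2) = AND(1, 1) = 1
So n5 = 1.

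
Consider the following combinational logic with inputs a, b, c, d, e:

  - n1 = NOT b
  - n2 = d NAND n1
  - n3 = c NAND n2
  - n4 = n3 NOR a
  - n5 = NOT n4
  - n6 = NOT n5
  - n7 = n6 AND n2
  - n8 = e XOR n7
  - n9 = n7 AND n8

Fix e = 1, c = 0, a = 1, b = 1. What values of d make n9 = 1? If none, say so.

no solution exists

With e = 1, c = 0, a = 1, b = 1 fixed, none of the 2 settings of d give n9 = 1.
For example, with d=1:
n1 = NOT b = NOT 1 = 0
n2 = d NAND n1 = 1 NAND 0 = 1
n3 = c NAND n2 = 0 NAND 1 = 1
n4 = n3 NOR a = 1 NOR 1 = 0
n5 = NOT n4 = NOT 0 = 1
n6 = NOT n5 = NOT 1 = 0
n7 = n6 AND n2 = 0 AND 1 = 0
n8 = e XOR n7 = 1 XOR 0 = 1
n9 = n7 AND n8 = 0 AND 1 = 0
giving n9 = 0 ≠ 1.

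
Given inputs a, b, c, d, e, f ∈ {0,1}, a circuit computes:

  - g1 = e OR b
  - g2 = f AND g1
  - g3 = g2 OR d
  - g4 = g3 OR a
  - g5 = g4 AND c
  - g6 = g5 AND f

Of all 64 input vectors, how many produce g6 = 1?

15

g6 = g5 AND f must be 1, so both g5 = 1 and f = 1.
g5 = g4 AND c must be 1, so both g4 = 1 and c = 1.
Enumerating the 64 input combinations, 15 give g6 = 1 and 49 give g6 = 0.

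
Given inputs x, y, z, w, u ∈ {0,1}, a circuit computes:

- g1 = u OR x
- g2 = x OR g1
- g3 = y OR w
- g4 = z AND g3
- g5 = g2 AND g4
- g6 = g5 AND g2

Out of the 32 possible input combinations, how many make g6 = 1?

g6 = g5 AND g2 must be 1, so both g5 = 1 and g2 = 1.
g5 = g2 AND g4 must be 1, so both g2 = 1 and g4 = 1.
g2 = x OR g1 must be 1, so at least one of x, g1 is 1.
Enumerating the 32 input combinations, 9 give g6 = 1 and 23 give g6 = 0.

9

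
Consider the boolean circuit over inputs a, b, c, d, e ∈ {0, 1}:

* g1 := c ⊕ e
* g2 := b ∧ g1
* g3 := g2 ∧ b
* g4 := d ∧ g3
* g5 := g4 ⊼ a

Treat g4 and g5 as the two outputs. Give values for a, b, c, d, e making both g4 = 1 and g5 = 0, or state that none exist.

a=1, b=1, c=0, d=1, e=1

Check with a=1, b=1, c=0, d=1, e=1:
g1 = c ⊕ e = 0 ⊕ 1 = 1
g2 = b ∧ g1 = 1 ∧ 1 = 1
g3 = g2 ∧ b = 1 ∧ 1 = 1
g4 = d ∧ g3 = 1 ∧ 1 = 1
g5 = g4 ⊼ a = 1 ⊼ 1 = 0
So g4 = 1 and g5 = 0.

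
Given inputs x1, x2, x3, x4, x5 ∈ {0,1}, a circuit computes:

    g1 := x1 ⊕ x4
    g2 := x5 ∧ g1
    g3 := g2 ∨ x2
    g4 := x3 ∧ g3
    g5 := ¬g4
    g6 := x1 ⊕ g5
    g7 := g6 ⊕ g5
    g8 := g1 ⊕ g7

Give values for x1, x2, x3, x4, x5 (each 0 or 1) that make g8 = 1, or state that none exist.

g8 = g1 ⊕ g7 must be 1, so g1 and g7 differ.
Check with x1=0 x2=1 x3=1 x4=1 x5=1:
g1 = x1 ⊕ x4 = 0 ⊕ 1 = 1
g2 = x5 ∧ g1 = 1 ∧ 1 = 1
g3 = g2 ∨ x2 = 1 ∨ 1 = 1
g4 = x3 ∧ g3 = 1 ∧ 1 = 1
g5 = ¬g4 = ¬1 = 0
g6 = x1 ⊕ g5 = 0 ⊕ 0 = 0
g7 = g6 ⊕ g5 = 0 ⊕ 0 = 0
g8 = g1 ⊕ g7 = 1 ⊕ 0 = 1
So g8 = 1 as required.

x1=0 x2=1 x3=1 x4=1 x5=1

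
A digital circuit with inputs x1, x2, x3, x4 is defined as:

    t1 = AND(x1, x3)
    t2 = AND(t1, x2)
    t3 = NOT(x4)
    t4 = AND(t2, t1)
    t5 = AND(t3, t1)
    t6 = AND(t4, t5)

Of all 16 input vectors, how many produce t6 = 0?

t6 = AND(t4, t5) must be 0, so at least one of t4, t5 is 0.
Enumerating the 16 input combinations, 15 give t6 = 0 and 1 give t6 = 1.

15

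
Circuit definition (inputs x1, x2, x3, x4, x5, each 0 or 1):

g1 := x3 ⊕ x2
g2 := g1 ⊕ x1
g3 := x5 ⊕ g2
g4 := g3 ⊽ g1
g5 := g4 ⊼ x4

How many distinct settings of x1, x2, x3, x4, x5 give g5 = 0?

g5 = g4 ⊼ x4 must be 0, so both g4 = 1 and x4 = 1.
g4 = g3 ⊽ g1 must be 1, so both g3 = 0 and g1 = 0.
g3 = x5 ⊕ g2 must be 0, so x5 and g2 are equal.
Satisfying assignments:
  x1=0, x2=0, x3=0, x4=1, x5=0
  x1=0, x2=1, x3=1, x4=1, x5=0
  x1=1, x2=0, x3=0, x4=1, x5=1
  x1=1, x2=1, x3=1, x4=1, x5=1

4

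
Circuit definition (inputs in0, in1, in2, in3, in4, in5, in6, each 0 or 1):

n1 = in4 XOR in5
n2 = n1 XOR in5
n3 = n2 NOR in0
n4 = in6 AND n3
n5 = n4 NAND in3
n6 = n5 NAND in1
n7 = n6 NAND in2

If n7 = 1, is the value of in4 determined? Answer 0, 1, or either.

either

Both values of in4 occur among assignments with n7 = 1:
  in4=0: in0=0, in1=0, in2=0, in3=0, in4=0, in5=0, in6=0
  in4=1: in0=0, in1=0, in2=0, in3=0, in4=1, in5=0, in6=0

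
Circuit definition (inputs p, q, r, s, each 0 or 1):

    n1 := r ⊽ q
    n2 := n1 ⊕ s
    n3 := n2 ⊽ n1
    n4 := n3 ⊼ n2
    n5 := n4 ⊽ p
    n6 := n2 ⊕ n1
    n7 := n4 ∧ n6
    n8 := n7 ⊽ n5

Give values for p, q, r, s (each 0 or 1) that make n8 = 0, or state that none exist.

p=0, q=1, r=0, s=1

n8 = n7 ⊽ n5 must be 0, so at least one of n7, n5 is 1.
Check with p=0, q=1, r=0, s=1:
n1 = r ⊽ q = 0 ⊽ 1 = 0
n2 = n1 ⊕ s = 0 ⊕ 1 = 1
n3 = n2 ⊽ n1 = 1 ⊽ 0 = 0
n4 = n3 ⊼ n2 = 0 ⊼ 1 = 1
n5 = n4 ⊽ p = 1 ⊽ 0 = 0
n6 = n2 ⊕ n1 = 1 ⊕ 0 = 1
n7 = n4 ∧ n6 = 1 ∧ 1 = 1
n8 = n7 ⊽ n5 = 1 ⊽ 0 = 0
So n8 = 0 as required.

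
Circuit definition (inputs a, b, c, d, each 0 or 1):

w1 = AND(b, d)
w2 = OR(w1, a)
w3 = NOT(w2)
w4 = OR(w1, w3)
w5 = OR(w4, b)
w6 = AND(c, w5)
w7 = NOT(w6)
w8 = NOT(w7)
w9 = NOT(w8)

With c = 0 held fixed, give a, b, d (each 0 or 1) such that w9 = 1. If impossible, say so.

a=0, b=1, d=1

Check with c = 0 and a=0, b=1, d=1:
w1 = AND(b, d) = AND(1, 1) = 1
w2 = OR(w1, a) = OR(1, 0) = 1
w3 = NOT(w2) = NOT 1 = 0
w4 = OR(w1, w3) = OR(1, 0) = 1
w5 = OR(w4, b) = OR(1, 1) = 1
w6 = AND(c, w5) = AND(0, 1) = 0
w7 = NOT(w6) = NOT 0 = 1
w8 = NOT(w7) = NOT 1 = 0
w9 = NOT(w8) = NOT 0 = 1
So w9 = 1.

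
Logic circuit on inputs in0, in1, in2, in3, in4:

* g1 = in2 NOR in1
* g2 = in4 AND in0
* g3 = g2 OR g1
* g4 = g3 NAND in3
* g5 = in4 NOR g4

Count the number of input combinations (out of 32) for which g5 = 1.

2

g5 = in4 NOR g4 must be 1, so both in4 = 0 and g4 = 0.
Enumerating the 32 input combinations, 2 give g5 = 1 and 30 give g5 = 0.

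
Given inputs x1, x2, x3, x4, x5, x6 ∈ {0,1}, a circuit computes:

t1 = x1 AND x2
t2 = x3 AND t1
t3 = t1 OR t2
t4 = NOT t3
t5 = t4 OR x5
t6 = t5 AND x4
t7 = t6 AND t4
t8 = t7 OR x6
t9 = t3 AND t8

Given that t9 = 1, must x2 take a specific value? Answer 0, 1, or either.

1

t9 = t3 AND t8 must be 1, so both t3 = 1 and t8 = 1.
Every assignment with t9 = 1 has x2 = 1; there are 8 such assignment(s).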